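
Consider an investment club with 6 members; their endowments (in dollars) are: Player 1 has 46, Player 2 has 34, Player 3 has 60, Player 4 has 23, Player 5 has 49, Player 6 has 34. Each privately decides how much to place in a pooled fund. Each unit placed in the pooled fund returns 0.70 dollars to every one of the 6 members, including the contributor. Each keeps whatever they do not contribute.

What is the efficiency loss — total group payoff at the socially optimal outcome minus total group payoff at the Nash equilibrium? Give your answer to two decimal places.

787.20 dollars

The private return per contributed unit is 0.70 < 1 for everyone, so the Nash equilibrium is zero contribution and the group total is Σ E_j = 46 + 34 + 60 + 23 + 49 + 34 = 246.
Each contributed unit returns 4.200 to the group, so the social optimum is full contribution by everyone: group total = 4.200 × 246 = 1033.20.
Efficiency loss = (4.200 − 1) × 246 = 787.20.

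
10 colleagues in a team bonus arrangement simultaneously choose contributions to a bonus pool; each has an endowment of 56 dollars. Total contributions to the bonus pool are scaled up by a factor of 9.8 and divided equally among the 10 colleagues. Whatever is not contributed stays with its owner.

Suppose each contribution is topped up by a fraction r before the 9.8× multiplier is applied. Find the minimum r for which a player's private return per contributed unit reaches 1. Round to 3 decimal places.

With matching at rate r, one contributed unit becomes (1 + r) in the bonus pool and returns 9.8 × (1 + r) / 10 to the contributor.
Setting this equal to 1: 1 + r = 10/9.8 = 1.0204.
So the minimum matching rate is r = 1.0204 − 1 = 0.020.

0.020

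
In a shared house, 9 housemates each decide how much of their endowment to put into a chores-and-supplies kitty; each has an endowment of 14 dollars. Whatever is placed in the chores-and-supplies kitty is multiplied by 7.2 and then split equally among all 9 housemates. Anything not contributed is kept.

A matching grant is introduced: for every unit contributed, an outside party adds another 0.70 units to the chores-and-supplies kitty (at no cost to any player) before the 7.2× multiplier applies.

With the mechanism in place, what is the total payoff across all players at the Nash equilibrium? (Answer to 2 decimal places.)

The effective private return per unit is now 7.2 × 1.70 / 9 = 1.3600 > 1, so every player's dominant strategy flips to full contribution.
At the Nash equilibrium everyone contributes 14. Group total payoff = 7.2 × 1.70 × 126 = 1542.24.

1542.24 dollars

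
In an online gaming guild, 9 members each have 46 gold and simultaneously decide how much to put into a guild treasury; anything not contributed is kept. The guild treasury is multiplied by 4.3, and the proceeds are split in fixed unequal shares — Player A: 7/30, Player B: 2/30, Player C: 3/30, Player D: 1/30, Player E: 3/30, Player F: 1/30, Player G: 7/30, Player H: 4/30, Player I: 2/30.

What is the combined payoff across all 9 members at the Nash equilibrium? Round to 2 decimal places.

717.60 gold

A player with share s gets back 4.3·s per unit contributed, so full contribution is dominant for anyone with s > 1/4.3 = 0.2326 and zero contribution is dominant for anyone below.
Player A and Player G are above the threshold, contributing 46 each; the remaining 7 contribute 0. Total contributed: 92.
The guild treasury pays out 4.3 × 92 = 395.60 in total (split across the unequal shares, but the aggregate is all that matters for the group sum).
The 7 free-riders keep 46 each, adding 322. Group total = 322 + 395.60 = 717.60.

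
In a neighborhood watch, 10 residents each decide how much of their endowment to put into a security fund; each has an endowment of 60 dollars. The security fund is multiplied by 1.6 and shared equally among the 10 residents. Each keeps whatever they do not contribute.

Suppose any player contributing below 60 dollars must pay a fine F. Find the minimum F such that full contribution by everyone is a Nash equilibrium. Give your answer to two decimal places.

50.40 dollars

Given the others contribute fully, the best deviation is to contribute 0 (any partial contribution still incurs the fine and gives up units whose private return 0.1600 is below 1).
Deviating from 60 to 0 saves 60 dollars but forfeits the deviator's share of the drop in the security fund: 1.6/10 × 60 = 9.60.
So the deviation gain is 60 − 9.60 = 50.40, and the fine must be at least 50.40 dollars to wipe it out.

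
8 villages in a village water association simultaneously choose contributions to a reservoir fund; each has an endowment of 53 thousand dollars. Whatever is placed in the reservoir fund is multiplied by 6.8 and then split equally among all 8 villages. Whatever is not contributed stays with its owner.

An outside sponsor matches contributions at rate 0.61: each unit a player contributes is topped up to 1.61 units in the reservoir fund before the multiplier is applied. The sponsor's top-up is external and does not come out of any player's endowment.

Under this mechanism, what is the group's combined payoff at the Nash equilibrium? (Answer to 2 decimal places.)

Under the mechanism each unit contributed yields 6.8 × 1.61 / 8 = 1.3685 back to its contributor per unit of net cost, which exceeds 1, making full contribution the dominant choice for everyone.
So the Nash equilibrium is full contribution by all 8; the group earns 6.8 × 1.61 × 424 = 4641.95.

4641.95 thousand dollars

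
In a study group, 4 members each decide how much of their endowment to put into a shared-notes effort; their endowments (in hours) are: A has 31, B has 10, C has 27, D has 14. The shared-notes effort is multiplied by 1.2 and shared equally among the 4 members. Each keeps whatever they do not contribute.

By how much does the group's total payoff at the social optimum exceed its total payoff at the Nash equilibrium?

The private return per contributed unit is 1.2/4 = 0.3000 < 1 for every player regardless of endowment, so the Nash equilibrium is zero contribution and the group total is Σ E_j = 31 + 10 + 27 + 14 = 82.
Each contributed unit returns 1.200 to the group, so the social optimum is full contribution by everyone: group total = 1.200 × 82 = 98.40.
Efficiency loss = (1.200 − 1) × 82 = 16.40.

16.40 hours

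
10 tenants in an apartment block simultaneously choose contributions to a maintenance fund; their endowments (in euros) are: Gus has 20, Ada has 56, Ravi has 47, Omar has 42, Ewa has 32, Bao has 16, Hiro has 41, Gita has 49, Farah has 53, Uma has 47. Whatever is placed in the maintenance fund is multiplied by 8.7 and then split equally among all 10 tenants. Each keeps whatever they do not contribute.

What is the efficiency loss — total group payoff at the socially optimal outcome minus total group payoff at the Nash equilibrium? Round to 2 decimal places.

The private return per contributed unit is 8.7/10 = 0.8700 < 1 for every player regardless of endowment, so the Nash equilibrium is zero contribution and the group total is Σ E_j = 20 + 56 + 47 + 42 + 32 + 16 + 41 + 49 + 53 + 47 = 403.
Each contributed unit returns 8.700 to the group, so the social optimum is full contribution by everyone: group total = 8.700 × 403 = 3506.10.
Efficiency loss = (8.700 − 1) × 403 = 3103.10.

3103.10 euros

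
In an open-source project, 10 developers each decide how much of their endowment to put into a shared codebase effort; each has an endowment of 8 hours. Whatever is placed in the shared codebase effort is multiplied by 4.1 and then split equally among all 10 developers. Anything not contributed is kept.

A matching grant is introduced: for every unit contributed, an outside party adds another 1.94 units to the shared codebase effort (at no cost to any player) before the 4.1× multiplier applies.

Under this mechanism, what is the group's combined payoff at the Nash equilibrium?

964.32 hours

The effective private return per unit is now 4.1 × 2.94 / 10 = 1.2054 > 1, so every player's dominant strategy flips to full contribution.
So the Nash equilibrium is full contribution by all 10; the group earns 4.1 × 2.94 × 80 = 964.32.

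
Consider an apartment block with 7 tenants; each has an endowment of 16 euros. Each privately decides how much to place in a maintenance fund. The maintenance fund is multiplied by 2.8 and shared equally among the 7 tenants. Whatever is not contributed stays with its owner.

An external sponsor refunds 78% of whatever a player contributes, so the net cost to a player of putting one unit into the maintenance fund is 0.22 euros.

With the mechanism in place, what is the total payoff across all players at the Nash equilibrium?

The effective private return per unit is now (2.8/7) / 0.22 = 1.8182 > 1, so every player's dominant strategy flips to full contribution.
So the Nash equilibrium is full contribution by all 7; the group earns 7 × (16 × 0.78 + 2.8 × 16) = 400.96.

400.96 euros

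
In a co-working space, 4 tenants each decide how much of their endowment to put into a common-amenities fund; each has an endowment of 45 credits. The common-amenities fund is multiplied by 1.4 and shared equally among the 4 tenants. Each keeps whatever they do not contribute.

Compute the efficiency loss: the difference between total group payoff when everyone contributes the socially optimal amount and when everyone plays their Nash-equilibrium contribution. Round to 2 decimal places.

Each contributed unit returns 1.4/4 = 0.3500 to its contributor — below 1 — so contributing 0 is dominant for every player. At the Nash equilibrium everyone keeps their 45, and the group total is 4 × 45 = 180.
Each contributed unit returns 1.400 to the group as a whole (0.3500 to each of 4 players), which exceeds 1, so the social optimum is full contribution: group total = 1.400 × 180 = 252.00.
Efficiency loss = 252.00 − 180 = 72.00.

72.00 credits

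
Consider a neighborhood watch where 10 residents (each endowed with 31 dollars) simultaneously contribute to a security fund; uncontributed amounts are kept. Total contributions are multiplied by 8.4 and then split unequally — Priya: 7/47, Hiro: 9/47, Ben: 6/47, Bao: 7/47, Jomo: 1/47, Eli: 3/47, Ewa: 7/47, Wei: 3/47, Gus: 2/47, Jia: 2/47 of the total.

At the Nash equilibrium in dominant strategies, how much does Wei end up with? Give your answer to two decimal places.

A player with share s gets back 8.4·s per unit contributed, so full contribution is dominant for anyone with s > 1/8.4 = 0.1190 and zero contribution is dominant for anyone below.
The shares above 0.1190 belong to Priya, Hiro, Ben, Bao and Ewa, contributing 31 each; the remaining 5 contribute 0. Total contributed: 155.
Wei keeps 31 and receives 8.4 × 155 × 3/47 = 83.11 from the security fund, for a payoff of 114.11.

114.11 dollars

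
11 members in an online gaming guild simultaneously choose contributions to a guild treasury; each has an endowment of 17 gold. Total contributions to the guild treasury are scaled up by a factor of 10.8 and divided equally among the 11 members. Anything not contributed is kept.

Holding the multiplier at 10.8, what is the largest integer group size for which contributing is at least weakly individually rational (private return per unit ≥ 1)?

10

Private return per unit is 10.8/(group size), which is ≥ 1 whenever the group size is ≤ 10.8.
The largest such integer is 10.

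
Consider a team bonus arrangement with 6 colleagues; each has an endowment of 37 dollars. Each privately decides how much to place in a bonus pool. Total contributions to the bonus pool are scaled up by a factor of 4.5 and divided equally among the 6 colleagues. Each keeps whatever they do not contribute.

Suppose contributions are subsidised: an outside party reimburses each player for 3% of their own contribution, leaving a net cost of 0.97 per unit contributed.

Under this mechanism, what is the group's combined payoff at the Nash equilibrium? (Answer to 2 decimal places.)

222.00 dollars

With the mechanism, a contributed unit returns (4.5/6) / 0.97 = 0.7732 per unit of net cost — still below 1 — so contributing 0 remains dominant for every player.
Everyone keeps their endowment and the group total is 6 × 37 = 222.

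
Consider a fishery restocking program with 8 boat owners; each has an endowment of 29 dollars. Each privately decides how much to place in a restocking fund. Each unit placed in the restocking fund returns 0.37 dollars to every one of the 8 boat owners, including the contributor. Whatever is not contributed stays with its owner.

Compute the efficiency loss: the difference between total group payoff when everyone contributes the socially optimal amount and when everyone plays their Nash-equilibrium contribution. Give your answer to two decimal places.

454.72 dollars

The private return per contributed unit is 0.37 < 1, so contributing 0 is dominant for every player. At the Nash equilibrium everyone keeps their 29, and the group total is 8 × 29 = 232.
Each contributed unit returns 2.960 to the group as a whole (0.37 to each of 8 players), which exceeds 1, so the social optimum is full contribution: group total = 2.960 × 232 = 686.72.
Efficiency loss = 686.72 − 232 = 454.72.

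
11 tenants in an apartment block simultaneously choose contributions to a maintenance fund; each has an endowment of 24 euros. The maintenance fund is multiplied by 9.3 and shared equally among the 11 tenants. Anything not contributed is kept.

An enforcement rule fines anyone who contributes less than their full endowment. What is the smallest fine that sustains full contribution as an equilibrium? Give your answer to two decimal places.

3.71 euros

Given the others contribute fully, the best deviation is to contribute 0 (any partial contribution still incurs the fine and gives up units whose private return 0.8455 is below 1).
Deviating from 24 to 0 saves 24 euros but forfeits the deviator's share of the drop in the maintenance fund: 9.3/11 × 24 = 20.29.
So the deviation gain is 24 − 20.29 = 3.71, and the fine must be at least 3.71 euros to wipe it out.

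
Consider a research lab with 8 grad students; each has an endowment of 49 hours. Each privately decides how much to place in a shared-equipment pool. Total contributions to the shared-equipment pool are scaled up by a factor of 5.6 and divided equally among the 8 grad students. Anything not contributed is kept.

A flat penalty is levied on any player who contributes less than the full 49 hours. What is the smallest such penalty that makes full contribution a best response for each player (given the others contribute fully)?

14.70 hours

Given the others contribute fully, the best deviation is to contribute 0 (any partial contribution still incurs the fine and gives up units whose private return 0.7000 is below 1).
Deviating from 49 to 0 saves 49 hours but forfeits the deviator's share of the drop in the shared-equipment pool: 5.6/8 × 49 = 34.30.
So the deviation gain is 49 − 34.30 = 14.70, and the fine must be at least 14.70 hours to wipe it out.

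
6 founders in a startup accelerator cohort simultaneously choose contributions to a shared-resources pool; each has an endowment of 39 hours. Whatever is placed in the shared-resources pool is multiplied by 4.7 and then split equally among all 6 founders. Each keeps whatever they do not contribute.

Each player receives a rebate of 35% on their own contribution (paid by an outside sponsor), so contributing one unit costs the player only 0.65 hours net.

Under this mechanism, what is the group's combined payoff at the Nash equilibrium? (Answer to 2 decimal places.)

1181.70 hours

With the mechanism, a contributed unit returns (4.7/6) / 0.65 = 1.2051 per unit of net cost to the contributor — now above 1 — so contributing fully is weakly dominant for every player.
So the Nash equilibrium is full contribution by all 6; the group earns 6 × (39 × 0.35 + 4.7 × 39) = 1181.70.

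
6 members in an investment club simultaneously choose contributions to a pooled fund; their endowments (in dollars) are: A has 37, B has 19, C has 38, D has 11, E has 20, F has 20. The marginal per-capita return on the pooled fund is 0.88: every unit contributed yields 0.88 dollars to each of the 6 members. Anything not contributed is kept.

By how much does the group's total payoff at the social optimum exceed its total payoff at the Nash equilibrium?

The private return per contributed unit is 0.88 < 1 for everyone, so the Nash equilibrium is zero contribution and the group total is Σ E_j = 37 + 19 + 38 + 11 + 20 + 20 = 145.
Each contributed unit returns 5.280 to the group, so the social optimum is full contribution by everyone: group total = 5.280 × 145 = 765.60.
Efficiency loss = (5.280 − 1) × 145 = 620.60.

620.60 dollars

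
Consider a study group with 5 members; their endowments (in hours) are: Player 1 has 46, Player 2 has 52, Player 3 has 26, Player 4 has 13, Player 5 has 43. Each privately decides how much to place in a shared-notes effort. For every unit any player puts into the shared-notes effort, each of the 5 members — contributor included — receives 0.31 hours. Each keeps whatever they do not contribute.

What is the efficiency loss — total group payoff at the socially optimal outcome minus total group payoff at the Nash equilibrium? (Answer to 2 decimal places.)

The private return per contributed unit is 0.31 < 1 for everyone, so the Nash equilibrium is zero contribution and the group total is Σ E_j = 46 + 52 + 26 + 13 + 43 = 180.
Each contributed unit returns 1.550 to the group, so the social optimum is full contribution by everyone: group total = 1.550 × 180 = 279.00.
Efficiency loss = (1.550 − 1) × 180 = 99.00.

99.00 hours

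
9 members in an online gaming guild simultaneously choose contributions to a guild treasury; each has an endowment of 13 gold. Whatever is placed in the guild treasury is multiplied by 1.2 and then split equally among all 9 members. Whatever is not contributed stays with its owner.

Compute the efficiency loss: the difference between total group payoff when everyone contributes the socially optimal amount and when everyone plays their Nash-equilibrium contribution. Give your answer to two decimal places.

Each contributed unit returns 1.2/9 = 0.1333 to its contributor — below 1 — so contributing 0 is dominant for every player. At the Nash equilibrium everyone keeps their 13, and the group total is 9 × 13 = 117.
Each contributed unit returns 1.200 to the group as a whole (0.1333 to each of 9 players), which exceeds 1, so the social optimum is full contribution: group total = 1.200 × 117 = 140.40.
Efficiency loss = 140.40 − 117 = 23.40.

23.40 gold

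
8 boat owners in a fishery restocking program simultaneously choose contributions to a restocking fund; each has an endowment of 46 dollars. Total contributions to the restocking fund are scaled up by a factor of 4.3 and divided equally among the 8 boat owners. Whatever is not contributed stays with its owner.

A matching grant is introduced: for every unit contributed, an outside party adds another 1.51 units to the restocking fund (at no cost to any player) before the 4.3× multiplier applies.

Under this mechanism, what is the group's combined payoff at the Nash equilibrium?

3971.82 dollars

With the mechanism, a contributed unit returns 4.3 × 2.51 / 8 = 1.3491 per unit of net cost to the contributor — now above 1 — so contributing fully is weakly dominant for every player.
At the Nash equilibrium everyone contributes 46. Group total payoff = 4.3 × 2.51 × 368 = 3971.82.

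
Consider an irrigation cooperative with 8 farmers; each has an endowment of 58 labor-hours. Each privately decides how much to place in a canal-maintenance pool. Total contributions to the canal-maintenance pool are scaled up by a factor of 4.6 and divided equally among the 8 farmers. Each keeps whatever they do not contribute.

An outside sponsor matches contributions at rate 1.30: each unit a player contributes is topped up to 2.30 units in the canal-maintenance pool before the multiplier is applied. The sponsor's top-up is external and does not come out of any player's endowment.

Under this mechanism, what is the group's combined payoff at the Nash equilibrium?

The effective private return per unit is now 4.6 × 2.30 / 8 = 1.3225 > 1, so every player's dominant strategy flips to full contribution.
At the Nash equilibrium everyone contributes 58. Group total payoff = 4.6 × 2.30 × 464 = 4909.12.

4909.12 labor-hours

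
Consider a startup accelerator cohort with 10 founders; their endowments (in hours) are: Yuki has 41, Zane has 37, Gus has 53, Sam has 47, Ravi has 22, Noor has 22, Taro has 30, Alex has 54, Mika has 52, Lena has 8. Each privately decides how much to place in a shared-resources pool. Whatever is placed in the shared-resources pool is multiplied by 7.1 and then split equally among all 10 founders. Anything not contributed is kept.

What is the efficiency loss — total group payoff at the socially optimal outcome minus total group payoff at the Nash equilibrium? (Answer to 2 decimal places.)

The private return per contributed unit is 7.1/10 = 0.7100 < 1 for every player regardless of endowment, so the Nash equilibrium is zero contribution and the group total is Σ E_j = 41 + 37 + 53 + 47 + 22 + 22 + 30 + 54 + 52 + 8 = 366.
Each contributed unit returns 7.100 to the group, so the social optimum is full contribution by everyone: group total = 7.100 × 366 = 2598.60.
Efficiency loss = (7.100 − 1) × 366 = 2232.60.

2232.60 hours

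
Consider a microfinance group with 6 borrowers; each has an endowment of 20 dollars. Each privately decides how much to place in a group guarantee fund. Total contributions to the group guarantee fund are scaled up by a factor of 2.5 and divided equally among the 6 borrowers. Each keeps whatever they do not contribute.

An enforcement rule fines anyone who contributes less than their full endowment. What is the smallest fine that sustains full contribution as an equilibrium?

Given the others contribute fully, the best deviation is to contribute 0 (any partial contribution still incurs the fine and gives up units whose private return 0.4167 is below 1).
Deviating from 20 to 0 saves 20 dollars but forfeits the deviator's share of the drop in the group guarantee fund: 2.5/6 × 20 = 8.33.
So the deviation gain is 20 − 8.33 = 11.67, and the fine must be at least 11.67 dollars to wipe it out.

11.67 dollars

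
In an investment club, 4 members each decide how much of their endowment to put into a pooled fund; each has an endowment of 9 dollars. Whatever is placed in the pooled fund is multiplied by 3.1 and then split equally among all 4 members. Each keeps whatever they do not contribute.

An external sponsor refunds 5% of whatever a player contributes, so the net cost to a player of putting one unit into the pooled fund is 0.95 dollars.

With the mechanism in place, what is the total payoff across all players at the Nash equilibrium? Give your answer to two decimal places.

36.00 dollars

Even with the mechanism, each unit contributed returns only (3.1/4) / 0.95 = 0.8158 per unit of net cost, so contributing nothing is still dominant.
At the Nash equilibrium no one contributes; group total payoff = 4 × 9 = 36.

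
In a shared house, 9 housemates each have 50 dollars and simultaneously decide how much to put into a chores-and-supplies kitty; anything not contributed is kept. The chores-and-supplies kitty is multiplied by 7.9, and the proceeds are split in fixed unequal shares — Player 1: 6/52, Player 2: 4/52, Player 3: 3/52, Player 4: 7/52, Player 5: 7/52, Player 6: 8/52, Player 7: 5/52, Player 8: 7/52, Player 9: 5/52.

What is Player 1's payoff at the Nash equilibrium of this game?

Player j's private return per contributed unit is 7.9 × (j's share). Contributing is weakly dominant for j when that share is at least 1/7.9 = 0.1266, and contributing 0 is dominant otherwise.
Player 4, Player 5, Player 6 and Player 8 clear that bar, contributing 50 each; the remaining 5 contribute 0. Total contributed: 200.
Player 1 keeps 50 and receives 7.9 × 200 × 6/52 = 182.31 from the chores-and-supplies kitty, for a payoff of 232.31.

232.31 dollars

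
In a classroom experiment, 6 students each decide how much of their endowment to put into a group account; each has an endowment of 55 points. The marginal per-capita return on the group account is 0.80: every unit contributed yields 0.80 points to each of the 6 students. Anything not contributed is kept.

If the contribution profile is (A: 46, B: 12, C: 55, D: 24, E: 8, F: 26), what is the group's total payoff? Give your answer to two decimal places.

Total contributed: 46 + 12 + 55 + 24 + 8 + 26 = 171; total kept: 6 × 55 − 171 = 159.
The group account pays out 0.80 × 6 × 171 = 820.80 in aggregate.
Group total = 159 + 820.80 = 979.80.

979.80 points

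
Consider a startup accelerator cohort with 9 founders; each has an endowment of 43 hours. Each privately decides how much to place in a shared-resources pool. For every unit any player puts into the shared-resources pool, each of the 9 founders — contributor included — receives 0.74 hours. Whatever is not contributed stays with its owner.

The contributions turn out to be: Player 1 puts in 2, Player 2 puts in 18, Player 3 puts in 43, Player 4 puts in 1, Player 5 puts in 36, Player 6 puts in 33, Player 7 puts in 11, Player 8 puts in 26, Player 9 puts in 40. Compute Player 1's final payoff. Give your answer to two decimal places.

196.40 hours

Total contributed: 2 + 18 + 43 + 1 + 36 + 33 + 11 + 26 + 40 = 210.
Each receives 0.74 × 210 = 155.40 from the shared-resources pool.
Player 1 keeps 43 − 2 = 41, so Player 1's payoff is 41 + 155.40 = 196.40.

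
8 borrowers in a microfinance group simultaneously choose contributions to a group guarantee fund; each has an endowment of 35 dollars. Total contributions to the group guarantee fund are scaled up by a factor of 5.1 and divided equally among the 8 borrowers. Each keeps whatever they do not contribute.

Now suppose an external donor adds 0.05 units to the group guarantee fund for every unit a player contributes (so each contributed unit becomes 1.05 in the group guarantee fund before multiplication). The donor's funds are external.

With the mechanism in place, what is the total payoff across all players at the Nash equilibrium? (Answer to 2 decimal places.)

280.00 dollars

With the mechanism, a contributed unit returns 5.1 × 1.05 / 8 = 0.6694 per unit of net cost — still below 1 — so contributing 0 remains dominant for every player.
At the Nash equilibrium no one contributes; group total payoff = 8 × 35 = 280.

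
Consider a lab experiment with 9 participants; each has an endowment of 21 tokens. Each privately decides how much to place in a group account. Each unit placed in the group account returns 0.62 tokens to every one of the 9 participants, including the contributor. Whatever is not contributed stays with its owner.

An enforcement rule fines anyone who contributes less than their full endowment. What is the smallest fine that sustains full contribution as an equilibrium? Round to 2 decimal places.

7.98 tokens

Given the others contribute fully, the best deviation is to contribute 0 (any partial contribution still incurs the fine and gives up units whose private return 0.62 is below 1).
Deviating from 21 to 0 saves 21 tokens but forfeits the deviator's share of the drop in the group account: 0.62 × 21 = 13.02.
So the deviation gain is 21 − 13.02 = 7.98, and the fine must be at least 7.98 tokens to wipe it out.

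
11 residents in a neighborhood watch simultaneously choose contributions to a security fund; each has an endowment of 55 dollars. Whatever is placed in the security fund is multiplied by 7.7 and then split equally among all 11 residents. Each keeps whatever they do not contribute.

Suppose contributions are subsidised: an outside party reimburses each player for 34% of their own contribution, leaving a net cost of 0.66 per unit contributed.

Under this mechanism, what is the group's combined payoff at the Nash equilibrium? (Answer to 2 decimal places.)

The effective private return per unit is now (7.7/11) / 0.66 = 1.0606 > 1, so every player's dominant strategy flips to full contribution.
At the Nash equilibrium everyone contributes 55. Group total payoff = 11 × (55 × 0.34 + 7.7 × 55) = 4864.20.

4864.20 dollars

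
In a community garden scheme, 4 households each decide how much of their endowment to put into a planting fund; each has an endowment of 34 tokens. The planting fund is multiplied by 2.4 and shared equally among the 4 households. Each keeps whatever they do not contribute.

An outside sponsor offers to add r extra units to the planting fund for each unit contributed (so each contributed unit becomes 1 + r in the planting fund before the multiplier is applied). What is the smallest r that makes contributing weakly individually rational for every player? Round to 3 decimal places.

0.667

With matching at rate r, one contributed unit becomes (1 + r) in the planting fund and returns 2.4 × (1 + r) / 4 to the contributor.
Setting this equal to 1: 1 + r = 4/2.4 = 1.6667.
So the minimum matching rate is r = 1.6667 − 1 = 0.667.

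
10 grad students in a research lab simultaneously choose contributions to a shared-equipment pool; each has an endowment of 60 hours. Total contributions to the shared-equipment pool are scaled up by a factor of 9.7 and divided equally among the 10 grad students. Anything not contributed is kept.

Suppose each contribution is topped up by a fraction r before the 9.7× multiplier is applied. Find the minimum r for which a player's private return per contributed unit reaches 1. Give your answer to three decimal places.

With matching at rate r, one contributed unit becomes (1 + r) in the shared-equipment pool and returns 9.7 × (1 + r) / 10 to the contributor.
Setting this equal to 1: 1 + r = 10/9.7 = 1.0309.
So the minimum matching rate is r = 1.0309 − 1 = 0.031.

0.031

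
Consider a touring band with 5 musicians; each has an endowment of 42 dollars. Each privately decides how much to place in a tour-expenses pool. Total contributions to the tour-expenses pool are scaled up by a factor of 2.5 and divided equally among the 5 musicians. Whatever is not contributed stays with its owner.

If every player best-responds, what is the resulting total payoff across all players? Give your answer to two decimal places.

Each contributed unit returns 2.5/5 = 0.5000 to its contributor — below 1 — so contributing 0 is dominant for every player. At the Nash equilibrium everyone keeps their 42, and the group total is 5 × 42 = 210.

210.00 dollars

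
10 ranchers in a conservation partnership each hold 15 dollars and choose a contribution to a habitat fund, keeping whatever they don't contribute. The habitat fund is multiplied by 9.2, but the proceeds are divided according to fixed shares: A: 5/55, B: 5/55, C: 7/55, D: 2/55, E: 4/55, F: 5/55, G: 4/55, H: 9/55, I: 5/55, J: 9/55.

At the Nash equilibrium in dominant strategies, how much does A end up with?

52.64 dollars

Player j's private return per contributed unit is 9.2 × (j's share). Contributing is weakly dominant for j when that share is at least 1/9.2 = 0.1087, and contributing 0 is dominant otherwise.
C, H and J are above the threshold, contributing 15 each; the remaining 7 contribute 0. Total contributed: 45.
A keeps 15 and receives 9.2 × 45 × 5/55 = 37.64 from the habitat fund, for a payoff of 52.64.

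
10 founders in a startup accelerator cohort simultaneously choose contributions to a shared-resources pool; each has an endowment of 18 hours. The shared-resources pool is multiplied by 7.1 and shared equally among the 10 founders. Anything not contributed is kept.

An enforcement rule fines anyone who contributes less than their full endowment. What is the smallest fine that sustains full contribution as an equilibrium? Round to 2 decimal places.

5.22 hours

Given the others contribute fully, the best deviation is to contribute 0 (any partial contribution still incurs the fine and gives up units whose private return 0.7100 is below 1).
Deviating from 18 to 0 saves 18 hours but forfeits the deviator's share of the drop in the shared-resources pool: 7.1/10 × 18 = 12.78.
So the deviation gain is 18 − 12.78 = 5.22, and the fine must be at least 5.22 hours to wipe it out.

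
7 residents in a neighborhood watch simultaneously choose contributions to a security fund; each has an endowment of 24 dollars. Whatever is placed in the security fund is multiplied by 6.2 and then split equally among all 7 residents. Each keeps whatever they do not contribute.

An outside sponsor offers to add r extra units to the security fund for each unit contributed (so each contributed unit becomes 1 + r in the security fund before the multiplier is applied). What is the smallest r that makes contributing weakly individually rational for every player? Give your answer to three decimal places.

With matching at rate r, one contributed unit becomes (1 + r) in the security fund and returns 6.2 × (1 + r) / 7 to the contributor.
Setting this equal to 1: 1 + r = 7/6.2 = 1.1290.
So the minimum matching rate is r = 1.1290 − 1 = 0.129.

0.129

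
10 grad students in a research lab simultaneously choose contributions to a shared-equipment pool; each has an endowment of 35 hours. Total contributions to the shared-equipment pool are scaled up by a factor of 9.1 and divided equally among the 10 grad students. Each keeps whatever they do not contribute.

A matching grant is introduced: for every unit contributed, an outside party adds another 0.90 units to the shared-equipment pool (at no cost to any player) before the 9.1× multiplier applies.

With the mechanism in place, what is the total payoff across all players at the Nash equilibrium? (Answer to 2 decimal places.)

Under the mechanism each unit contributed yields 9.1 × 1.90 / 10 = 1.7290 back to its contributor per unit of net cost, which exceeds 1, making full contribution the dominant choice for everyone.
So the Nash equilibrium is full contribution by all 10; the group earns 9.1 × 1.90 × 350 = 6051.50.

6051.50 hours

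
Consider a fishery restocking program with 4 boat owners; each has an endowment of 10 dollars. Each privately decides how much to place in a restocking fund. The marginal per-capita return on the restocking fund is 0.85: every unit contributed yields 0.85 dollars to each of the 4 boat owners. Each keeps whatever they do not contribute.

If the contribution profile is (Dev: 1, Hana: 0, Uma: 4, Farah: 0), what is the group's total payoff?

52.00 dollars

Total contributed: 1 + 0 + 4 + 0 = 5; total kept: 4 × 10 − 5 = 35.
The restocking fund pays out 0.85 × 4 × 5 = 17.00 in aggregate.
Group total = 35 + 17.00 = 52.00.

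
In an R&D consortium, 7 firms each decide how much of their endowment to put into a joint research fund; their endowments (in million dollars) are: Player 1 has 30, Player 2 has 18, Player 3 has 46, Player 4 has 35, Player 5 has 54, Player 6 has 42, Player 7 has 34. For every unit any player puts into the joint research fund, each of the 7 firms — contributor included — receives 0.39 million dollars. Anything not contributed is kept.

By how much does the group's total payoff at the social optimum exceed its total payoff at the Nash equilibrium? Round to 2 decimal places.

448.07 million dollars

The private return per contributed unit is 0.39 < 1 for everyone, so the Nash equilibrium is zero contribution and the group total is Σ E_j = 30 + 18 + 46 + 35 + 54 + 42 + 34 = 259.
Each contributed unit returns 2.730 to the group, so the social optimum is full contribution by everyone: group total = 2.730 × 259 = 707.07.
Efficiency loss = (2.730 − 1) × 259 = 448.07.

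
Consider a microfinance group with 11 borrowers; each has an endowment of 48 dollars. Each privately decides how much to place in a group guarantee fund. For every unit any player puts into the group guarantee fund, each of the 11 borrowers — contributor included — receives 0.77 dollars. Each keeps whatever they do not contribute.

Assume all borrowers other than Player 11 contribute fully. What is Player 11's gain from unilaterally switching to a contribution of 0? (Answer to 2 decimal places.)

Switching from a contribution of 48 to 0 lets Player 11 keep an extra 48 dollars, but lowers the group guarantee fund by 48, which costs Player 11 their own share of that drop: 0.77 × 48 = 36.96.
Net gain = 48 − 36.96 = 11.04. The private return per contributed unit (0.77) is below 1, so free-riding is indeed the best response regardless of what the others do.

11.04 dollars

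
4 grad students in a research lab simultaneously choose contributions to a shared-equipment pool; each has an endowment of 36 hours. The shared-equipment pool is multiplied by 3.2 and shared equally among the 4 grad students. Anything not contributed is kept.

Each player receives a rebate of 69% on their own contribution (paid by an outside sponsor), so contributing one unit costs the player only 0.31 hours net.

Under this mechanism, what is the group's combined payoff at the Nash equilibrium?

560.16 hours

The effective private return per unit is now (3.2/4) / 0.31 = 2.5806 > 1, so every player's dominant strategy flips to full contribution.
So the Nash equilibrium is full contribution by all 4; the group earns 4 × (36 × 0.69 + 3.2 × 36) = 560.16.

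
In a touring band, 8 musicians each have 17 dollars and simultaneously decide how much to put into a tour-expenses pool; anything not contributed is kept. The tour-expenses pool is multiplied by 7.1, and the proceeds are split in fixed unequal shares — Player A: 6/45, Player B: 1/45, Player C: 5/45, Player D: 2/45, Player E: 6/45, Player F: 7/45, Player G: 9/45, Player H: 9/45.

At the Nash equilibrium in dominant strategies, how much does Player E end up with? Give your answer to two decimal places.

For player j, contributing a unit is worthwhile iff 7.1 × (j's share) ≥ 1, i.e. iff j's share is at least 0.1408.
Player F, Player G and Player H are above the threshold, contributing 17 each; the remaining 5 contribute 0. Total contributed: 51.
Player E keeps 17 and receives 7.1 × 51 × 6/45 = 48.28 from the tour-expenses pool, for a payoff of 65.28.

65.28 dollars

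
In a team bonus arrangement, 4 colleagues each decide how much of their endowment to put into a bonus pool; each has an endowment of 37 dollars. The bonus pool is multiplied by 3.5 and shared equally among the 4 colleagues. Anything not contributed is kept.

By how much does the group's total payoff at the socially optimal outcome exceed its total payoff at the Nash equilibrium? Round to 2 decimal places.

370.00 dollars

Each contributed unit returns 3.5/4 = 0.8750 to its contributor — below 1 — so contributing 0 is dominant for every player. At the Nash equilibrium everyone keeps their 37, and the group total is 4 × 37 = 148.
Each contributed unit returns 3.500 to the group as a whole (0.8750 to each of 4 players), which exceeds 1, so the social optimum is full contribution: group total = 3.500 × 148 = 518.00.
Efficiency loss = 518.00 − 148 = 370.00.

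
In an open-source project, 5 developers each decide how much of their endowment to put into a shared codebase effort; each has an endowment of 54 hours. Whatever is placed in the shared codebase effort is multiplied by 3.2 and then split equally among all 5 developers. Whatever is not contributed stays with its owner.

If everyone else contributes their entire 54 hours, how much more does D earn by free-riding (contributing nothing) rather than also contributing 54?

19.44 hours

Switching from a contribution of 54 to 0 lets D keep an extra 54 hours, but lowers the shared codebase effort by 54, which costs D their own share of that drop: 3.2/5 × 54 = 34.56.
Net gain = 54 − 34.56 = 19.44. The private return per contributed unit (0.6400) is below 1, so free-riding is indeed the best response regardless of what the others do.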